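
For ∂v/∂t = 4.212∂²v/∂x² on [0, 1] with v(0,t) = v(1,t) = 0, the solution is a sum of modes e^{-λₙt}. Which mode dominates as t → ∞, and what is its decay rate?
Eigenvalues: λₙ = 4.212n²π².
First three modes:
  n=1: λ₁ = 4.212π² ≈ 41.571
  n=2: λ₂ = 16.848π² ≈ 166.283 (4× faster decay)
  n=3: λ₃ = 37.908π² ≈ 374.137 (9× faster decay)
As t → ∞, higher modes decay exponentially faster. The n=1 mode dominates: v ~ c₁ sin(πx) e^{-λ₁t}.
Decay rate: λ₁ = 4.212π² ≈ 41.571.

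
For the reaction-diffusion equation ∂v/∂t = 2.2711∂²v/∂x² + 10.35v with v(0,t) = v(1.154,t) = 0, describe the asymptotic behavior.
v → 0. Diffusion dominates reaction (r=10.35 < κπ²/L²≈16.83); solution decays.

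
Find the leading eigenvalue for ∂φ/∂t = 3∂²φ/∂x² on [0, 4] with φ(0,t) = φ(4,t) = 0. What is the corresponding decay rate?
Eigenvalues: λₙ = 3n²π²/4².
First three modes:
  n=1: λ₁ = 3π²/4² ≈ 1.851
  n=2: λ₂ = 12π²/4² ≈ 7.402 (4× faster decay)
  n=3: λ₃ = 27π²/4² ≈ 16.655 (9× faster decay)
As t → ∞, higher modes decay exponentially faster. The n=1 mode dominates: φ ~ c₁ sin(πx/4) e^{-λ₁t}.
Decay rate: λ₁ = 3π²/4² ≈ 1.851.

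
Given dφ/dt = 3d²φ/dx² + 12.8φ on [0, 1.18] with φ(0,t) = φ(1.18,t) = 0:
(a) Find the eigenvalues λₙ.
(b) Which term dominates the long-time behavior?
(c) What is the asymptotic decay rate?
Eigenvalues: λₙ = 3n²π²/1.18² - 12.8.
First three modes:
  n=1: λ₁ = 3π²/1.18² - 12.8 ≈ 8.465
  n=2: λ₂ = 12π²/1.18² - 12.8 ≈ 72.258
  n=3: λ₃ = 27π²/1.18² - 12.8 ≈ 178.581
Since 3π²/1.18² ≈ 21.265 > 12.8, all λₙ > 0.
The n=1 mode decays slowest → dominates as t → ∞.
Asymptotic: φ ~ c₁ sin(πx/1.18) e^{-λ₁t} with decay rate λ₁ ≈ 8.465.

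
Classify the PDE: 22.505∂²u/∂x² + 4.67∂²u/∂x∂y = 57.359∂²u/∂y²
Rewriting in standard form: 22.505∂²u/∂x² + 4.67∂²u/∂x∂y - 57.359∂²u/∂y² = 0. A = 22.505, B = 4.67, C = -57.359. Discriminant B² - 4AC = 5185.26608. Since 5185.26608 > 0, hyperbolic.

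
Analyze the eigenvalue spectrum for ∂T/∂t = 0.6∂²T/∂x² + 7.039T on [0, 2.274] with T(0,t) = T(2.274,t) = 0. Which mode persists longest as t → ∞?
Eigenvalues: λₙ = 0.6n²π²/2.274² - 7.039.
First three modes:
  n=1: λ₁ = 0.6π²/2.274² - 7.039 ≈ -5.894
  n=2: λ₂ = 2.4π²/2.274² - 7.039 ≈ -2.458
  n=3: λ₃ = 5.4π²/2.274² - 7.039 ≈ 3.268
Since 0.6π²/2.274² ≈ 1.145 < 7.039, λ₁ < 0.
The n=1 mode grows fastest (−λₙ is largest for n=1) → dominates.
Asymptotic: T ~ c₁ sin(πx/2.274) e^{5.894t} (exponential growth at rate −λ₁ ≈ 5.894).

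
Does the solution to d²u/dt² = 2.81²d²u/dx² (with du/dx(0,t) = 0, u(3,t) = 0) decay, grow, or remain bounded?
u oscillates (no decay). Energy is conserved; the solution oscillates indefinitely as standing waves.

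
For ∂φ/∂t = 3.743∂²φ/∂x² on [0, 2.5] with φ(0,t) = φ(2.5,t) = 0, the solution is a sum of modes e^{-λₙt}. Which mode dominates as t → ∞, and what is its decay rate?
Eigenvalues: λₙ = 3.743n²π²/2.5².
First three modes:
  n=1: λ₁ = 3.743π²/2.5² ≈ 5.911
  n=2: λ₂ = 14.972π²/2.5² ≈ 23.643 (4× faster decay)
  n=3: λ₃ = 33.687π²/2.5² ≈ 53.196 (9× faster decay)
As t → ∞, higher modes decay exponentially faster. The n=1 mode dominates: φ ~ c₁ sin(πx/2.5) e^{-λ₁t}.
Decay rate: λ₁ = 3.743π²/2.5² ≈ 5.911.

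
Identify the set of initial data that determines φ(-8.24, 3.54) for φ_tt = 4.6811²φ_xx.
Domain of dependence: [-24.811094, 8.331094]. Signals travel at speed 4.6811, so data within |x - -8.24| ≤ 4.6811·3.54 = 16.571094 can reach the point.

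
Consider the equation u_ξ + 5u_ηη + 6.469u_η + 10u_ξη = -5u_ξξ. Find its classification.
Rewriting in standard form: 5u_ξξ + 10u_ξη + 5u_ηη + u_ξ + 6.469u_η = 0. Parabolic. (A = 5, B = 10, C = 5 gives B² - 4AC = 0.)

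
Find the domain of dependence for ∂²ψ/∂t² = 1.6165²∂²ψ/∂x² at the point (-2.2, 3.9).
Domain of dependence: [-8.50435, 4.10435]. Signals travel at speed 1.6165, so data within |x - -2.2| ≤ 1.6165·3.9 = 6.30435 can reach the point.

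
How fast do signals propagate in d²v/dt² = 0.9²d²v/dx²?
Speed = 0.9. Information travels along characteristics x = x₀ ± 0.9t.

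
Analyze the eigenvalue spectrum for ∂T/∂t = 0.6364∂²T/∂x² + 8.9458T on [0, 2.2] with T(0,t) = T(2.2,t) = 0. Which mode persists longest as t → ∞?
Eigenvalues: λₙ = 0.6364n²π²/2.2² - 8.9458.
First three modes:
  n=1: λ₁ = 0.6364π²/2.2² - 8.9458 ≈ -7.648
  n=2: λ₂ = 2.5456π²/2.2² - 8.9458 ≈ -3.755
  n=3: λ₃ = 5.7276π²/2.2² - 8.9458 ≈ 2.734
Since 0.6364π²/2.2² ≈ 1.298 < 8.9458, λ₁ < 0.
The n=1 mode grows fastest (−λₙ is largest for n=1) → dominates.
Asymptotic: T ~ c₁ sin(πx/2.2) e^{7.648t} (exponential growth at rate −λ₁ ≈ 7.648).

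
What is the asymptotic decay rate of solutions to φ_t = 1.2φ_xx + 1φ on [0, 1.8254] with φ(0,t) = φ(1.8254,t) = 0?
Eigenvalues: λₙ = 1.2n²π²/1.8254² - 1.
First three modes:
  n=1: λ₁ = 1.2π²/1.8254² - 1 ≈ 2.554
  n=2: λ₂ = 4.8π²/1.8254² - 1 ≈ 13.218
  n=3: λ₃ = 10.8π²/1.8254² - 1 ≈ 30.989
Since 1.2π²/1.8254² ≈ 3.554 > 1, all λₙ > 0.
The n=1 mode decays slowest → dominates as t → ∞.
Asymptotic: φ ~ c₁ sin(πx/1.8254) e^{-λ₁t} with decay rate λ₁ ≈ 2.554.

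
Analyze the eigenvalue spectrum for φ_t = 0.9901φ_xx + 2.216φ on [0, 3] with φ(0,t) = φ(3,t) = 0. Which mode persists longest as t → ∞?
Eigenvalues: λₙ = 0.9901n²π²/3² - 2.216.
First three modes:
  n=1: λ₁ = 0.9901π²/3² - 2.216 ≈ -1.13
  n=2: λ₂ = 3.9604π²/3² - 2.216 ≈ 2.127
  n=3: λ₃ = 8.9109π²/3² - 2.216 ≈ 7.556
Since 0.9901π²/3² ≈ 1.086 < 2.216, λ₁ < 0.
The n=1 mode grows fastest (−λₙ is largest for n=1) → dominates.
Asymptotic: φ ~ c₁ sin(πx/3) e^{1.13t} (exponential growth at rate −λ₁ ≈ 1.13).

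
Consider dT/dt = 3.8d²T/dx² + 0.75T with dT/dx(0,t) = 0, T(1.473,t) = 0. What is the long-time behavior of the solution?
As t → ∞, T → 0. Diffusion dominates reaction (r=0.75 < κπ²/(4L²)≈4.32); solution decays.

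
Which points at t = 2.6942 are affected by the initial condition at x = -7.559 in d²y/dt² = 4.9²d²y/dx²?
Domain of influence: [-20.76058, 5.64258]. Data at x = -7.559 spreads outward at speed 4.9.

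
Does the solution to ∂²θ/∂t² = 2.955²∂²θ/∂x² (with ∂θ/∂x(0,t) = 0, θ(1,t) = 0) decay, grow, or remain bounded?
θ oscillates (no decay). Energy is conserved; the solution oscillates indefinitely as standing waves.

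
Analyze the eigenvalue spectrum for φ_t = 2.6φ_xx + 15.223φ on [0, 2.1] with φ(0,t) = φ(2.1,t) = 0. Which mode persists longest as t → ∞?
Eigenvalues: λₙ = 2.6n²π²/2.1² - 15.223.
First three modes:
  n=1: λ₁ = 2.6π²/2.1² - 15.223 ≈ -9.404
  n=2: λ₂ = 10.4π²/2.1² - 15.223 ≈ 8.052
  n=3: λ₃ = 23.4π²/2.1² - 15.223 ≈ 37.146
Since 2.6π²/2.1² ≈ 5.819 < 15.223, λ₁ < 0.
The n=1 mode grows fastest (−λₙ is largest for n=1) → dominates.
Asymptotic: φ ~ c₁ sin(πx/2.1) e^{9.404t} (exponential growth at rate −λ₁ ≈ 9.404).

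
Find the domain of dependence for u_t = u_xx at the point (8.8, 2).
The entire real line. The heat equation has infinite propagation speed: any initial disturbance instantly affects all points (though exponentially small far away).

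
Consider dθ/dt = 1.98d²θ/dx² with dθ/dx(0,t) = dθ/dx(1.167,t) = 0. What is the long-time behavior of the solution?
As t → ∞, θ → constant (steady state). Heat is conserved (no flux at boundaries); solution approaches the spatial average.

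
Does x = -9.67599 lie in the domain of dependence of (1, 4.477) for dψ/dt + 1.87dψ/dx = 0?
No. Only data at x = -7.37199 affects (1, 4.477). Advection has one-way propagation along characteristics.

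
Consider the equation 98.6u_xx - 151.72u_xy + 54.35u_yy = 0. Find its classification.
Hyperbolic. (A = 98.6, B = -151.72, C = 54.35 gives B² - 4AC = 1583.3184.)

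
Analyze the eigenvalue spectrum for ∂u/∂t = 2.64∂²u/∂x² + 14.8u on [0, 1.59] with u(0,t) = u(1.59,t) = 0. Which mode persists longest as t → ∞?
Eigenvalues: λₙ = 2.64n²π²/1.59² - 14.8.
First three modes:
  n=1: λ₁ = 2.64π²/1.59² - 14.8 ≈ -4.494
  n=2: λ₂ = 10.56π²/1.59² - 14.8 ≈ 26.426
  n=3: λ₃ = 23.76π²/1.59² - 14.8 ≈ 77.958
Since 2.64π²/1.59² ≈ 10.306 < 14.8, λ₁ < 0.
The n=1 mode grows fastest (−λₙ is largest for n=1) → dominates.
Asymptotic: u ~ c₁ sin(πx/1.59) e^{4.494t} (exponential growth at rate −λ₁ ≈ 4.494).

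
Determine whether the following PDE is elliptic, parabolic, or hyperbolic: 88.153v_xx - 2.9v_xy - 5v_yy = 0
Coefficients: A = 88.153, B = -2.9, C = -5. B² - 4AC = 1771.47, which is positive, so the equation is hyperbolic.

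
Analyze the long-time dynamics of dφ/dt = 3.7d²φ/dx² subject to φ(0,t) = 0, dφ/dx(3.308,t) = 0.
Long-time behavior: φ → 0. Heat escapes through the Dirichlet boundary.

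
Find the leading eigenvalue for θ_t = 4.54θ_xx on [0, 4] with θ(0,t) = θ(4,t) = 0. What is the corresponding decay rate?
Eigenvalues: λₙ = 4.54n²π²/4².
First three modes:
  n=1: λ₁ = 4.54π²/4² ≈ 2.801
  n=2: λ₂ = 18.16π²/4² ≈ 11.202 (4× faster decay)
  n=3: λ₃ = 40.86π²/4² ≈ 25.205 (9× faster decay)
As t → ∞, higher modes decay exponentially faster. The n=1 mode dominates: θ ~ c₁ sin(πx/4) e^{-λ₁t}.
Decay rate: λ₁ = 4.54π²/4² ≈ 2.801.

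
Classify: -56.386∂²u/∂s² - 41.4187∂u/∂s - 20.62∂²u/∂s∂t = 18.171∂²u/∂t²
Rewriting in standard form: -56.386∂²u/∂s² - 20.62∂²u/∂s∂t - 18.171∂²u/∂t² - 41.4187∂u/∂s = 0. Elliptic (discriminant = -3673.175624).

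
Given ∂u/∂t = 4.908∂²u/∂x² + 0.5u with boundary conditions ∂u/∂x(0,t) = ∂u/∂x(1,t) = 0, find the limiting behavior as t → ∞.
u grows unboundedly. With Neumann BCs the constant mode has diffusion eigenvalue 0, so any r > 0 makes it grow like e^(0.5t); solution grows exponentially.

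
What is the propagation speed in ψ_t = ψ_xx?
Infinite. The heat equation is parabolic, not hyperbolic, so disturbances propagate instantly.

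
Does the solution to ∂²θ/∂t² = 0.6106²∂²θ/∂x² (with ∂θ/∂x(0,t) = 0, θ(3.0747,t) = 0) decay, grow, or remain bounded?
θ oscillates (no decay). Energy is conserved; the solution oscillates indefinitely as standing waves.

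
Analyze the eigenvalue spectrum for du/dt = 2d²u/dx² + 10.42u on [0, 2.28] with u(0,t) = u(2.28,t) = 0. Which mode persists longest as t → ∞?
Eigenvalues: λₙ = 2n²π²/2.28² - 10.42.
First three modes:
  n=1: λ₁ = 2π²/2.28² - 10.42 ≈ -6.623
  n=2: λ₂ = 8π²/2.28² - 10.42 ≈ 4.769
  n=3: λ₃ = 18π²/2.28² - 10.42 ≈ 23.755
Since 2π²/2.28² ≈ 3.797 < 10.42, λ₁ < 0.
The n=1 mode grows fastest (−λₙ is largest for n=1) → dominates.
Asymptotic: u ~ c₁ sin(πx/2.28) e^{6.623t} (exponential growth at rate −λ₁ ≈ 6.623).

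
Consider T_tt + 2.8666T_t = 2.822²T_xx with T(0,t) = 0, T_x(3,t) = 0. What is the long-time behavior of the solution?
As t → ∞, T → 0. Damping (γ=2.8666) dissipates energy; oscillations decay exponentially.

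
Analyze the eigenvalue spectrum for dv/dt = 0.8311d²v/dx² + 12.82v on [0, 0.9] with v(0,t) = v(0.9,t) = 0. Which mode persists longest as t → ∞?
Eigenvalues: λₙ = 0.8311n²π²/0.9² - 12.82.
First three modes:
  n=1: λ₁ = 0.8311π²/0.9² - 12.82 ≈ -2.693
  n=2: λ₂ = 3.3244π²/0.9² - 12.82 ≈ 27.687
  n=3: λ₃ = 7.4799π²/0.9² - 12.82 ≈ 78.32
Since 0.8311π²/0.9² ≈ 10.127 < 12.82, λ₁ < 0.
The n=1 mode grows fastest (−λₙ is largest for n=1) → dominates.
Asymptotic: v ~ c₁ sin(πx/0.9) e^{2.693t} (exponential growth at rate −λ₁ ≈ 2.693).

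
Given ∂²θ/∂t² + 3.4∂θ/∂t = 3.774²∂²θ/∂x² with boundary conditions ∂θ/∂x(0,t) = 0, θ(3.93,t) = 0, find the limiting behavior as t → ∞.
θ → 0. Damping (γ=3.4) dissipates energy; oscillations decay exponentially.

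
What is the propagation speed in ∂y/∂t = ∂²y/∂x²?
Infinite. The heat equation is parabolic, not hyperbolic, so disturbances propagate instantly.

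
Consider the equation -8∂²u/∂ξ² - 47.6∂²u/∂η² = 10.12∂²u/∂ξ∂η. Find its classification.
Rewriting in standard form: -8∂²u/∂ξ² - 10.12∂²u/∂ξ∂η - 47.6∂²u/∂η² = 0. Elliptic. (A = -8, B = -10.12, C = -47.6 gives B² - 4AC = -1420.7856.)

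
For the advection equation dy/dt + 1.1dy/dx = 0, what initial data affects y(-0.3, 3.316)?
A single point: x = -3.9476. The characteristic through (-0.3, 3.316) is x - 1.1t = const, so x = -0.3 - 1.1·3.316 = -3.9476.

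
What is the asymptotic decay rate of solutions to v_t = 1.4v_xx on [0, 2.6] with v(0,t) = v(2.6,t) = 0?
Eigenvalues: λₙ = 1.4n²π²/2.6².
First three modes:
  n=1: λ₁ = 1.4π²/2.6² ≈ 2.044
  n=2: λ₂ = 5.6π²/2.6² ≈ 8.176 (4× faster decay)
  n=3: λ₃ = 12.6π²/2.6² ≈ 18.396 (9× faster decay)
As t → ∞, higher modes decay exponentially faster. The n=1 mode dominates: v ~ c₁ sin(πx/2.6) e^{-λ₁t}.
Decay rate: λ₁ = 1.4π²/2.6² ≈ 2.044.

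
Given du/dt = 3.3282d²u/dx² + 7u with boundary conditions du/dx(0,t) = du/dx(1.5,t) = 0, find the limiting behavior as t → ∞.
u grows unboundedly. With Neumann BCs the constant mode has diffusion eigenvalue 0, so any r > 0 makes it grow like e^(7t); solution grows exponentially.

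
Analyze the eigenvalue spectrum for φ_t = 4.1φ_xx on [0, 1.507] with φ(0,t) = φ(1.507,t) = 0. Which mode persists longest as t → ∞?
Eigenvalues: λₙ = 4.1n²π²/1.507².
First three modes:
  n=1: λ₁ = 4.1π²/1.507² ≈ 17.818
  n=2: λ₂ = 16.4π²/1.507² ≈ 71.272 (4× faster decay)
  n=3: λ₃ = 36.9π²/1.507² ≈ 160.361 (9× faster decay)
As t → ∞, higher modes decay exponentially faster. The n=1 mode dominates: φ ~ c₁ sin(πx/1.507) e^{-λ₁t}.
Decay rate: λ₁ = 4.1π²/1.507² ≈ 17.818.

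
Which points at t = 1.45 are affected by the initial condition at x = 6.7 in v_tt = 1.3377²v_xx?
Domain of influence: [4.760335, 8.639665]. Data at x = 6.7 spreads outward at speed 1.3377.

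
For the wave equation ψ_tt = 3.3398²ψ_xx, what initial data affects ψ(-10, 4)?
Domain of dependence: [-23.3592, 3.3592]. Signals travel at speed 3.3398, so data within |x - -10| ≤ 3.3398·4 = 13.3592 can reach the point.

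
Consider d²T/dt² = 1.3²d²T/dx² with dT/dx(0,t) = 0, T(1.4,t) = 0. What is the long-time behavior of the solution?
As t → ∞, T oscillates (no decay). Energy is conserved; the solution oscillates indefinitely as standing waves.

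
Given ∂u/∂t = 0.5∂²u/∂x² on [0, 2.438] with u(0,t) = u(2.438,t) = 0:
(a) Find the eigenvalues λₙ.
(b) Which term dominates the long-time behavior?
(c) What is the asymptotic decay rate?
Eigenvalues: λₙ = 0.5n²π²/2.438².
First three modes:
  n=1: λ₁ = 0.5π²/2.438² ≈ 0.83
  n=2: λ₂ = 2π²/2.438² ≈ 3.321 (4× faster decay)
  n=3: λ₃ = 4.5π²/2.438² ≈ 7.472 (9× faster decay)
As t → ∞, higher modes decay exponentially faster. The n=1 mode dominates: u ~ c₁ sin(πx/2.438) e^{-λ₁t}.
Decay rate: λ₁ = 0.5π²/2.438² ≈ 0.83.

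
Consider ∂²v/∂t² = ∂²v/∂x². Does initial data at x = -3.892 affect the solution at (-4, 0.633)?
Yes. The domain of dependence is [-4.633, -3.367], and -3.892 ∈ [-4.633, -3.367].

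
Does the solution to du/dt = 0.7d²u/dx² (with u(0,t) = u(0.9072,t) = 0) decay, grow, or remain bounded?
u → 0. Heat diffuses out through both boundaries.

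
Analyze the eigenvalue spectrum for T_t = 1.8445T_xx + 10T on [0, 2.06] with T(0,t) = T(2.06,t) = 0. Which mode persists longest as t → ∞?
Eigenvalues: λₙ = 1.8445n²π²/2.06² - 10.
First three modes:
  n=1: λ₁ = 1.8445π²/2.06² - 10 ≈ -5.71
  n=2: λ₂ = 7.378π²/2.06² - 10 ≈ 7.159
  n=3: λ₃ = 16.6005π²/2.06² - 10 ≈ 28.609
Since 1.8445π²/2.06² ≈ 4.29 < 10, λ₁ < 0.
The n=1 mode grows fastest (−λₙ is largest for n=1) → dominates.
Asymptotic: T ~ c₁ sin(πx/2.06) e^{5.71t} (exponential growth at rate −λ₁ ≈ 5.71).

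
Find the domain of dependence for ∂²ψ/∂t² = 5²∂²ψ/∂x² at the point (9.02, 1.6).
Domain of dependence: [1.02, 17.02]. Signals travel at speed 5, so data within |x - 9.02| ≤ 5·1.6 = 8 can reach the point.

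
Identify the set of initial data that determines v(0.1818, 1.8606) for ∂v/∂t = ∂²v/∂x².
The entire real line. The heat equation has infinite propagation speed: any initial disturbance instantly affects all points (though exponentially small far away).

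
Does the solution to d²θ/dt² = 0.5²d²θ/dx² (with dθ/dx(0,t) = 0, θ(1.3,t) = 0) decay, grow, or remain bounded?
θ oscillates (no decay). Energy is conserved; the solution oscillates indefinitely as standing waves.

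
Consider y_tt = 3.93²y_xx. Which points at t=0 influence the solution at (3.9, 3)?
Domain of dependence: [-7.89, 15.69]. Signals travel at speed 3.93, so data within |x - 3.9| ≤ 3.93·3 = 11.79 can reach the point.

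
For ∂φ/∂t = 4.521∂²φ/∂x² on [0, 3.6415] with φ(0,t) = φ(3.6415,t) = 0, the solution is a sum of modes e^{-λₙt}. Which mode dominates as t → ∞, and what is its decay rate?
Eigenvalues: λₙ = 4.521n²π²/3.6415².
First three modes:
  n=1: λ₁ = 4.521π²/3.6415² ≈ 3.365
  n=2: λ₂ = 18.084π²/3.6415² ≈ 13.46 (4× faster decay)
  n=3: λ₃ = 40.689π²/3.6415² ≈ 30.284 (9× faster decay)
As t → ∞, higher modes decay exponentially faster. The n=1 mode dominates: φ ~ c₁ sin(πx/3.6415) e^{-λ₁t}.
Decay rate: λ₁ = 4.521π²/3.6415² ≈ 3.365.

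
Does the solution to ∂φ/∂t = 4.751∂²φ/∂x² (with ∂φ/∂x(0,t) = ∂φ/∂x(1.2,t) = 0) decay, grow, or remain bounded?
φ → constant (steady state). Heat is conserved (no flux at boundaries); solution approaches the spatial average.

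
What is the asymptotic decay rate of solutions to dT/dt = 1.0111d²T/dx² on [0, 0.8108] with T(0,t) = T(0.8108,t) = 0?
Eigenvalues: λₙ = 1.0111n²π²/0.8108².
First three modes:
  n=1: λ₁ = 1.0111π²/0.8108² ≈ 15.18
  n=2: λ₂ = 4.0444π²/0.8108² ≈ 60.719 (4× faster decay)
  n=3: λ₃ = 9.0999π²/0.8108² ≈ 136.618 (9× faster decay)
As t → ∞, higher modes decay exponentially faster. The n=1 mode dominates: T ~ c₁ sin(πx/0.8108) e^{-λ₁t}.
Decay rate: λ₁ = 1.0111π²/0.8108² ≈ 15.18.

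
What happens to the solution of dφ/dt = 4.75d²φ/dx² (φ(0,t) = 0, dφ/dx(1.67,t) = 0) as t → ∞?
φ → 0. Heat escapes through the Dirichlet boundary.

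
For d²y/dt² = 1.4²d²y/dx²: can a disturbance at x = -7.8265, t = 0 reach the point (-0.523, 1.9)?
No. The domain of dependence is [-3.183, 2.137], and -7.8265 is outside this interval.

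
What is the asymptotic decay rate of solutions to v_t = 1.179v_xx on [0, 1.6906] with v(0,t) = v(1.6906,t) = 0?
Eigenvalues: λₙ = 1.179n²π²/1.6906².
First three modes:
  n=1: λ₁ = 1.179π²/1.6906² ≈ 4.071
  n=2: λ₂ = 4.716π²/1.6906² ≈ 16.285 (4× faster decay)
  n=3: λ₃ = 10.611π²/1.6906² ≈ 36.642 (9× faster decay)
As t → ∞, higher modes decay exponentially faster. The n=1 mode dominates: v ~ c₁ sin(πx/1.6906) e^{-λ₁t}.
Decay rate: λ₁ = 1.179π²/1.6906² ≈ 4.071.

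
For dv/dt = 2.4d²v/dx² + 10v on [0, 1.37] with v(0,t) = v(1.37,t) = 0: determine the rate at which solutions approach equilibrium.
Eigenvalues: λₙ = 2.4n²π²/1.37² - 10.
First three modes:
  n=1: λ₁ = 2.4π²/1.37² - 10 ≈ 2.62
  n=2: λ₂ = 9.6π²/1.37² - 10 ≈ 40.481
  n=3: λ₃ = 21.6π²/1.37² - 10 ≈ 103.583
Since 2.4π²/1.37² ≈ 12.62 > 10, all λₙ > 0.
The n=1 mode decays slowest → dominates as t → ∞.
Asymptotic: v ~ c₁ sin(πx/1.37) e^{-λ₁t} with decay rate λ₁ ≈ 2.62.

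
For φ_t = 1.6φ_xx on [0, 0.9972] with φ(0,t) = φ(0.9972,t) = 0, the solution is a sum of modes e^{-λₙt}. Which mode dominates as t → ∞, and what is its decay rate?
Eigenvalues: λₙ = 1.6n²π²/0.9972².
First three modes:
  n=1: λ₁ = 1.6π²/0.9972² ≈ 15.88
  n=2: λ₂ = 6.4π²/0.9972² ≈ 63.521 (4× faster decay)
  n=3: λ₃ = 14.4π²/0.9972² ≈ 142.922 (9× faster decay)
As t → ∞, higher modes decay exponentially faster. The n=1 mode dominates: φ ~ c₁ sin(πx/0.9972) e^{-λ₁t}.
Decay rate: λ₁ = 1.6π²/0.9972² ≈ 15.88.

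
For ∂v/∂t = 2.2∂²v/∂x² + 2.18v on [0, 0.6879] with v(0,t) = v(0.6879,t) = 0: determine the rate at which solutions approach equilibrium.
Eigenvalues: λₙ = 2.2n²π²/0.6879² - 2.18.
First three modes:
  n=1: λ₁ = 2.2π²/0.6879² - 2.18 ≈ 43.705
  n=2: λ₂ = 8.8π²/0.6879² - 2.18 ≈ 181.36
  n=3: λ₃ = 19.8π²/0.6879² - 2.18 ≈ 410.786
Since 2.2π²/0.6879² ≈ 45.885 > 2.18, all λₙ > 0.
The n=1 mode decays slowest → dominates as t → ∞.
Asymptotic: v ~ c₁ sin(πx/0.6879) e^{-λ₁t} with decay rate λ₁ ≈ 43.705.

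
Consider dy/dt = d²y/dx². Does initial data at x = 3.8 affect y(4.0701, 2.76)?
Yes, for any finite x. The heat equation has infinite propagation speed, so all initial data affects all points at any t > 0.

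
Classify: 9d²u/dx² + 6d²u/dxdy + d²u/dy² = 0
Parabolic (discriminant = 0).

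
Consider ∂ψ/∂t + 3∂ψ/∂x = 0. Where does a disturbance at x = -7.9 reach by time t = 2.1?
At x = -1.6. The characteristic carries data from (-7.9, 0) to (-1.6, 2.1).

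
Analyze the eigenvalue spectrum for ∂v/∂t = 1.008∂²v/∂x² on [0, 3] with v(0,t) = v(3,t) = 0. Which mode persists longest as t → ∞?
Eigenvalues: λₙ = 1.008n²π²/3².
First three modes:
  n=1: λ₁ = 1.008π²/3² ≈ 1.105
  n=2: λ₂ = 4.032π²/3² ≈ 4.422 (4× faster decay)
  n=3: λ₃ = 9.072π²/3² ≈ 9.949 (9× faster decay)
As t → ∞, higher modes decay exponentially faster. The n=1 mode dominates: v ~ c₁ sin(πx/3) e^{-λ₁t}.
Decay rate: λ₁ = 1.008π²/3² ≈ 1.105.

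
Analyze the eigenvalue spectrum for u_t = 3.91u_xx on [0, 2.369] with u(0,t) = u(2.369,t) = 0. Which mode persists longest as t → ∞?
Eigenvalues: λₙ = 3.91n²π²/2.369².
First three modes:
  n=1: λ₁ = 3.91π²/2.369² ≈ 6.876
  n=2: λ₂ = 15.64π²/2.369² ≈ 27.505 (4× faster decay)
  n=3: λ₃ = 35.19π²/2.369² ≈ 61.885 (9× faster decay)
As t → ∞, higher modes decay exponentially faster. The n=1 mode dominates: u ~ c₁ sin(πx/2.369) e^{-λ₁t}.
Decay rate: λ₁ = 3.91π²/2.369² ≈ 6.876.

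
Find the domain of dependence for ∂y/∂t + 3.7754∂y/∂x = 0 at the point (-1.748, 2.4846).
A single point: x = -11.12835884. The characteristic through (-1.748, 2.4846) is x - 3.7754t = const, so x = -1.748 - 3.7754·2.4846 = -11.12835884.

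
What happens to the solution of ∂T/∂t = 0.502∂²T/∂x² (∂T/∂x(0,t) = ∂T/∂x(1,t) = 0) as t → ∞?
T → constant (steady state). Heat is conserved (no flux at boundaries); solution approaches the spatial average.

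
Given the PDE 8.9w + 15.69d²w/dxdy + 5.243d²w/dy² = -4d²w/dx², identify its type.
Rewriting in standard form: 4d²w/dx² + 15.69d²w/dxdy + 5.243d²w/dy² + 8.9w = 0. The second-order coefficients are A = 4, B = 15.69, C = 5.243. Since B² - 4AC = 162.2881 > 0, this is a hyperbolic PDE.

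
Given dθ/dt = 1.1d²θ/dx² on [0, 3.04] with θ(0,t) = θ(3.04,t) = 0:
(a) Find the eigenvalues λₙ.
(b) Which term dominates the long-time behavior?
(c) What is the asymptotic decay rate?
Eigenvalues: λₙ = 1.1n²π²/3.04².
First three modes:
  n=1: λ₁ = 1.1π²/3.04² ≈ 1.175
  n=2: λ₂ = 4.4π²/3.04² ≈ 4.699 (4× faster decay)
  n=3: λ₃ = 9.9π²/3.04² ≈ 10.573 (9× faster decay)
As t → ∞, higher modes decay exponentially faster. The n=1 mode dominates: θ ~ c₁ sin(πx/3.04) e^{-λ₁t}.
Decay rate: λ₁ = 1.1π²/3.04² ≈ 1.175.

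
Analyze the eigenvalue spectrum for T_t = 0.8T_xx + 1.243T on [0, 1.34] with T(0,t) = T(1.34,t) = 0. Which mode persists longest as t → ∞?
Eigenvalues: λₙ = 0.8n²π²/1.34² - 1.243.
First three modes:
  n=1: λ₁ = 0.8π²/1.34² - 1.243 ≈ 3.154
  n=2: λ₂ = 3.2π²/1.34² - 1.243 ≈ 16.346
  n=3: λ₃ = 7.2π²/1.34² - 1.243 ≈ 38.332
Since 0.8π²/1.34² ≈ 4.397 > 1.243, all λₙ > 0.
The n=1 mode decays slowest → dominates as t → ∞.
Asymptotic: T ~ c₁ sin(πx/1.34) e^{-λ₁t} with decay rate λ₁ ≈ 3.154.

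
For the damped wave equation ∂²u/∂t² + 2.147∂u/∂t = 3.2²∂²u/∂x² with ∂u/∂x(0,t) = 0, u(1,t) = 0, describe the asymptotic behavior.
u → 0. Damping (γ=2.147) dissipates energy; oscillations decay exponentially.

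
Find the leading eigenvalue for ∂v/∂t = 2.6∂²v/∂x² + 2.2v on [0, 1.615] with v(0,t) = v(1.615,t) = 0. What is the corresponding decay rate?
Eigenvalues: λₙ = 2.6n²π²/1.615² - 2.2.
First three modes:
  n=1: λ₁ = 2.6π²/1.615² - 2.2 ≈ 7.638
  n=2: λ₂ = 10.4π²/1.615² - 2.2 ≈ 37.154
  n=3: λ₃ = 23.4π²/1.615² - 2.2 ≈ 86.346
Since 2.6π²/1.615² ≈ 9.838 > 2.2, all λₙ > 0.
The n=1 mode decays slowest → dominates as t → ∞.
Asymptotic: v ~ c₁ sin(πx/1.615) e^{-λ₁t} with decay rate λ₁ ≈ 7.638.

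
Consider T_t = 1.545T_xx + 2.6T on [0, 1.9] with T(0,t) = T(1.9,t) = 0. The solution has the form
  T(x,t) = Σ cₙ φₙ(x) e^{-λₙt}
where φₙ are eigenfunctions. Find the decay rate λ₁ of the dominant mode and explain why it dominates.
Eigenvalues: λₙ = 1.545n²π²/1.9² - 2.6.
First three modes:
  n=1: λ₁ = 1.545π²/1.9² - 2.6 ≈ 1.624
  n=2: λ₂ = 6.18π²/1.9² - 2.6 ≈ 14.296
  n=3: λ₃ = 13.905π²/1.9² - 2.6 ≈ 35.416
Since 1.545π²/1.9² ≈ 4.224 > 2.6, all λₙ > 0.
The n=1 mode decays slowest → dominates as t → ∞.
Asymptotic: T ~ c₁ sin(πx/1.9) e^{-λ₁t} with decay rate λ₁ ≈ 1.624.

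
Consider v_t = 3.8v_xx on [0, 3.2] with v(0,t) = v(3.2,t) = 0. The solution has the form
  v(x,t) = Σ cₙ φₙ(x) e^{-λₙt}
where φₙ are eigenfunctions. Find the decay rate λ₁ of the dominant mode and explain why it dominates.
Eigenvalues: λₙ = 3.8n²π²/3.2².
First three modes:
  n=1: λ₁ = 3.8π²/3.2² ≈ 3.663
  n=2: λ₂ = 15.2π²/3.2² ≈ 14.65 (4× faster decay)
  n=3: λ₃ = 34.2π²/3.2² ≈ 32.963 (9× faster decay)
As t → ∞, higher modes decay exponentially faster. The n=1 mode dominates: v ~ c₁ sin(πx/3.2) e^{-λ₁t}.
Decay rate: λ₁ = 3.8π²/3.2² ≈ 3.663.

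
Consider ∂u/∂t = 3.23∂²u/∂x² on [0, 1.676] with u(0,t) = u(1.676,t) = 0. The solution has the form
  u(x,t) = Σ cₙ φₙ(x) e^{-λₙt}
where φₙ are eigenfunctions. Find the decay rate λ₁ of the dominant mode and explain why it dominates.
Eigenvalues: λₙ = 3.23n²π²/1.676².
First three modes:
  n=1: λ₁ = 3.23π²/1.676² ≈ 11.349
  n=2: λ₂ = 12.92π²/1.676² ≈ 45.396 (4× faster decay)
  n=3: λ₃ = 29.07π²/1.676² ≈ 102.14 (9× faster decay)
As t → ∞, higher modes decay exponentially faster. The n=1 mode dominates: u ~ c₁ sin(πx/1.676) e^{-λ₁t}.
Decay rate: λ₁ = 3.23π²/1.676² ≈ 11.349.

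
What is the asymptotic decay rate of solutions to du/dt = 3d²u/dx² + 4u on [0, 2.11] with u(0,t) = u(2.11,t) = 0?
Eigenvalues: λₙ = 3n²π²/2.11² - 4.
First three modes:
  n=1: λ₁ = 3π²/2.11² - 4 ≈ 2.651
  n=2: λ₂ = 12π²/2.11² - 4 ≈ 22.602
  n=3: λ₃ = 27π²/2.11² - 4 ≈ 55.855
Since 3π²/2.11² ≈ 6.651 > 4, all λₙ > 0.
The n=1 mode decays slowest → dominates as t → ∞.
Asymptotic: u ~ c₁ sin(πx/2.11) e^{-λ₁t} with decay rate λ₁ ≈ 2.651.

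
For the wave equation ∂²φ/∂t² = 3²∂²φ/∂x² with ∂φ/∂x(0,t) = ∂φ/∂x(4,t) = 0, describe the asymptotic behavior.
φ oscillates about a mean that drifts linearly in t (generically unbounded; no decay). There is no damping, so the nonconstant modes persist as standing waves (energy conserved, no decay). But with Neumann conditions at both ends the constant mode has eigenvalue 0: the spatial mean M(t) of φ satisfies M'' = 0, so M(t) = M(0) + M'(0)·t. Unless the initial velocity has zero mean (∫φ_t(x,0)dx = 0), the solution grows linearly in t (unbounded, though not exponentially); if it does have zero mean, the solution stays bounded and simply oscillates.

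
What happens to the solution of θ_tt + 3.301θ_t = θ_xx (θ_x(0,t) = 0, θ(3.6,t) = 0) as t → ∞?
θ → 0. Damping (γ=3.301) dissipates energy; oscillations decay exponentially.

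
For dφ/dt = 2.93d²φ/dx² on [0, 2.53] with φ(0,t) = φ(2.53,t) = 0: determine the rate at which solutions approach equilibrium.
Eigenvalues: λₙ = 2.93n²π²/2.53².
First three modes:
  n=1: λ₁ = 2.93π²/2.53² ≈ 4.518
  n=2: λ₂ = 11.72π²/2.53² ≈ 18.071 (4× faster decay)
  n=3: λ₃ = 26.37π²/2.53² ≈ 40.66 (9× faster decay)
As t → ∞, higher modes decay exponentially faster. The n=1 mode dominates: φ ~ c₁ sin(πx/2.53) e^{-λ₁t}.
Decay rate: λ₁ = 2.93π²/2.53² ≈ 4.518.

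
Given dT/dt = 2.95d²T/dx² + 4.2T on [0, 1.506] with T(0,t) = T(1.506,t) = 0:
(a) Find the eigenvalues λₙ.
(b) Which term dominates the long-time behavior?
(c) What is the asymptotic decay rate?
Eigenvalues: λₙ = 2.95n²π²/1.506² - 4.2.
First three modes:
  n=1: λ₁ = 2.95π²/1.506² - 4.2 ≈ 8.637
  n=2: λ₂ = 11.8π²/1.506² - 4.2 ≈ 47.149
  n=3: λ₃ = 26.55π²/1.506² - 4.2 ≈ 111.335
Since 2.95π²/1.506² ≈ 12.837 > 4.2, all λₙ > 0.
The n=1 mode decays slowest → dominates as t → ∞.
Asymptotic: T ~ c₁ sin(πx/1.506) e^{-λ₁t} with decay rate λ₁ ≈ 8.637.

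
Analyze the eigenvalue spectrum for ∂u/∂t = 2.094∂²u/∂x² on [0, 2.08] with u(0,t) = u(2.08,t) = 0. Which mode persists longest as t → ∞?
Eigenvalues: λₙ = 2.094n²π²/2.08².
First three modes:
  n=1: λ₁ = 2.094π²/2.08² ≈ 4.777
  n=2: λ₂ = 8.376π²/2.08² ≈ 19.108 (4× faster decay)
  n=3: λ₃ = 18.846π²/2.08² ≈ 42.992 (9× faster decay)
As t → ∞, higher modes decay exponentially faster. The n=1 mode dominates: u ~ c₁ sin(πx/2.08) e^{-λ₁t}.
Decay rate: λ₁ = 2.094π²/2.08² ≈ 4.777.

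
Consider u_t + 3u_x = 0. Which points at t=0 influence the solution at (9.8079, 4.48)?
A single point: x = -3.6321. The characteristic through (9.8079, 4.48) is x - 3t = const, so x = 9.8079 - 3·4.48 = -3.6321.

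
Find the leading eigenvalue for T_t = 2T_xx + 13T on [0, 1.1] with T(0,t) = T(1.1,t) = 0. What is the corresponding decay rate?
Eigenvalues: λₙ = 2n²π²/1.1² - 13.
First three modes:
  n=1: λ₁ = 2π²/1.1² - 13 ≈ 3.313
  n=2: λ₂ = 8π²/1.1² - 13 ≈ 52.254
  n=3: λ₃ = 18π²/1.1² - 13 ≈ 133.821
Since 2π²/1.1² ≈ 16.313 > 13, all λₙ > 0.
The n=1 mode decays slowest → dominates as t → ∞.
Asymptotic: T ~ c₁ sin(πx/1.1) e^{-λ₁t} with decay rate λ₁ ≈ 3.313.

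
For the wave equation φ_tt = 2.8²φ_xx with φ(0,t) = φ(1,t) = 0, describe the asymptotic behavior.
φ oscillates (no decay). Energy is conserved; the solution oscillates indefinitely as standing waves.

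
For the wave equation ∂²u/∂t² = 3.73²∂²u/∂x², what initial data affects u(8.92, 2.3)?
Domain of dependence: [0.341, 17.499]. Signals travel at speed 3.73, so data within |x - 8.92| ≤ 3.73·2.3 = 8.579 can reach the point.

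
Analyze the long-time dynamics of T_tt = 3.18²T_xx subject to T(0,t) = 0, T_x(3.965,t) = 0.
Long-time behavior: T oscillates (no decay). Energy is conserved; the solution oscillates indefinitely as standing waves.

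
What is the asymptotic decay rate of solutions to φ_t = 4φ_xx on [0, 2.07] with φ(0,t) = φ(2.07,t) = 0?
Eigenvalues: λₙ = 4n²π²/2.07².
First three modes:
  n=1: λ₁ = 4π²/2.07² ≈ 9.213
  n=2: λ₂ = 16π²/2.07² ≈ 36.854 (4× faster decay)
  n=3: λ₃ = 36π²/2.07² ≈ 82.92 (9× faster decay)
As t → ∞, higher modes decay exponentially faster. The n=1 mode dominates: φ ~ c₁ sin(πx/2.07) e^{-λ₁t}.
Decay rate: λ₁ = 4π²/2.07² ≈ 9.213.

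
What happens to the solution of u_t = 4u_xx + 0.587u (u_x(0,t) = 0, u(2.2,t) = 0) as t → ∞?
u → 0. Diffusion dominates reaction (r=0.587 < κπ²/(4L²)≈2.04); solution decays.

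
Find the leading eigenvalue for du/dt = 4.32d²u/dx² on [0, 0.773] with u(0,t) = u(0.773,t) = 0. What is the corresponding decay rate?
Eigenvalues: λₙ = 4.32n²π²/0.773².
First three modes:
  n=1: λ₁ = 4.32π²/0.773² ≈ 71.355
  n=2: λ₂ = 17.28π²/0.773² ≈ 285.42 (4× faster decay)
  n=3: λ₃ = 38.88π²/0.773² ≈ 642.195 (9× faster decay)
As t → ∞, higher modes decay exponentially faster. The n=1 mode dominates: u ~ c₁ sin(πx/0.773) e^{-λ₁t}.
Decay rate: λ₁ = 4.32π²/0.773² ≈ 71.355.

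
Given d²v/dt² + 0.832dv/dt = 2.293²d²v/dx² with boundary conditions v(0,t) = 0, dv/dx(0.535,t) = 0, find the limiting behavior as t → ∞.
v → 0. Damping (γ=0.832) dissipates energy; oscillations decay exponentially.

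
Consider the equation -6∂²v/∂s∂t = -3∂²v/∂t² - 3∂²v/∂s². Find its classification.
Rewriting in standard form: 3∂²v/∂s² - 6∂²v/∂s∂t + 3∂²v/∂t² = 0. Parabolic. (A = 3, B = -6, C = 3 gives B² - 4AC = 0.)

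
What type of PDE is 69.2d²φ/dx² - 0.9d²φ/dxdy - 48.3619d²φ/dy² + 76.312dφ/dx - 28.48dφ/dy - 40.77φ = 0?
With A = 69.2, B = -0.9, C = -48.3619, the discriminant is 13387.38392. This is a hyperbolic PDE.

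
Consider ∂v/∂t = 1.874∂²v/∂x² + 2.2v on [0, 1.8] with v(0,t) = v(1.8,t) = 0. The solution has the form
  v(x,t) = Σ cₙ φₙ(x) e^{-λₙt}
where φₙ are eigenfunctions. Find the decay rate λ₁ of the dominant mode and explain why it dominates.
Eigenvalues: λₙ = 1.874n²π²/1.8² - 2.2.
First three modes:
  n=1: λ₁ = 1.874π²/1.8² - 2.2 ≈ 3.509
  n=2: λ₂ = 7.496π²/1.8² - 2.2 ≈ 20.634
  n=3: λ₃ = 16.866π²/1.8² - 2.2 ≈ 49.177
Since 1.874π²/1.8² ≈ 5.709 > 2.2, all λₙ > 0.
The n=1 mode decays slowest → dominates as t → ∞.
Asymptotic: v ~ c₁ sin(πx/1.8) e^{-λ₁t} with decay rate λ₁ ≈ 3.509.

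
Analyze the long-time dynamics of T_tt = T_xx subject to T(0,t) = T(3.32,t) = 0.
Long-time behavior: T oscillates (no decay). Energy is conserved; the solution oscillates indefinitely as standing waves.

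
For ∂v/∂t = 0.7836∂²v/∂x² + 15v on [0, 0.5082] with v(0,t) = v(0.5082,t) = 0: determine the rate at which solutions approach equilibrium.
Eigenvalues: λₙ = 0.7836n²π²/0.5082² - 15.
First three modes:
  n=1: λ₁ = 0.7836π²/0.5082² - 15 ≈ 14.945
  n=2: λ₂ = 3.1344π²/0.5082² - 15 ≈ 104.78
  n=3: λ₃ = 7.0524π²/0.5082² - 15 ≈ 254.505
Since 0.7836π²/0.5082² ≈ 29.945 > 15, all λₙ > 0.
The n=1 mode decays slowest → dominates as t → ∞.
Asymptotic: v ~ c₁ sin(πx/0.5082) e^{-λ₁t} with decay rate λ₁ ≈ 14.945.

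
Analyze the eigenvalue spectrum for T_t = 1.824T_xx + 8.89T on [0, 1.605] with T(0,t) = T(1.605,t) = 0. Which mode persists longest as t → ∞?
Eigenvalues: λₙ = 1.824n²π²/1.605² - 8.89.
First three modes:
  n=1: λ₁ = 1.824π²/1.605² - 8.89 ≈ -1.902
  n=2: λ₂ = 7.296π²/1.605² - 8.89 ≈ 19.063
  n=3: λ₃ = 16.416π²/1.605² - 8.89 ≈ 54.005
Since 1.824π²/1.605² ≈ 6.988 < 8.89, λ₁ < 0.
The n=1 mode grows fastest (−λₙ is largest for n=1) → dominates.
Asymptotic: T ~ c₁ sin(πx/1.605) e^{1.902t} (exponential growth at rate −λ₁ ≈ 1.902).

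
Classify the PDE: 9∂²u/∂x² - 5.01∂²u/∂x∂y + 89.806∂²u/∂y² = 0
A = 9, B = -5.01, C = 89.806. Discriminant B² - 4AC = -3207.9159. Since -3207.9159 < 0, elliptic.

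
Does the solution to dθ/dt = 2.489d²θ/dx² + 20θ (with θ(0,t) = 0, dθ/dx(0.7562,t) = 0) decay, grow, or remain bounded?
θ grows unboundedly. Reaction dominates diffusion (r=20 > κπ²/(4L²)≈10.74); solution grows exponentially.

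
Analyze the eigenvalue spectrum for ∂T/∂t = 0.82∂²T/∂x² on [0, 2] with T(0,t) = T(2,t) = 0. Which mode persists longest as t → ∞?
Eigenvalues: λₙ = 0.82n²π²/2².
First three modes:
  n=1: λ₁ = 0.82π²/2² ≈ 2.023
  n=2: λ₂ = 3.28π²/2² ≈ 8.093 (4× faster decay)
  n=3: λ₃ = 7.38π²/2² ≈ 18.209 (9× faster decay)
As t → ∞, higher modes decay exponentially faster. The n=1 mode dominates: T ~ c₁ sin(πx/2) e^{-λ₁t}.
Decay rate: λ₁ = 0.82π²/2² ≈ 2.023.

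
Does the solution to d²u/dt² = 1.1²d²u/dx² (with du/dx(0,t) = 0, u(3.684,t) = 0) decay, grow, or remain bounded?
u oscillates (no decay). Energy is conserved; the solution oscillates indefinitely as standing waves.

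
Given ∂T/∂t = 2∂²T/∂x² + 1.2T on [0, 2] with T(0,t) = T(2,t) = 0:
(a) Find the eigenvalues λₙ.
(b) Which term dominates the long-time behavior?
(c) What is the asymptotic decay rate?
Eigenvalues: λₙ = 2n²π²/2² - 1.2.
First three modes:
  n=1: λ₁ = 2π²/2² - 1.2 ≈ 3.735
  n=2: λ₂ = 8π²/2² - 1.2 ≈ 18.539
  n=3: λ₃ = 18π²/2² - 1.2 ≈ 43.213
Since 2π²/2² ≈ 4.935 > 1.2, all λₙ > 0.
The n=1 mode decays slowest → dominates as t → ∞.
Asymptotic: T ~ c₁ sin(πx/2) e^{-λ₁t} with decay rate λ₁ ≈ 3.735.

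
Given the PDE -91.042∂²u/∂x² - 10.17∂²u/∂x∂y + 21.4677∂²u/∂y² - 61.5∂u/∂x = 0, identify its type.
The second-order coefficients are A = -91.042, B = -10.17, C = 21.4677. Since B² - 4AC = 7921.2782736 > 0, this is a hyperbolic PDE.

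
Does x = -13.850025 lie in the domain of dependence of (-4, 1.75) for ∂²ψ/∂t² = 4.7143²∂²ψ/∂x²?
No. The domain of dependence is [-12.250025, 4.250025], and -13.850025 is outside this interval.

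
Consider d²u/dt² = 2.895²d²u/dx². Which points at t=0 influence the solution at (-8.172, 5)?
Domain of dependence: [-22.647, 6.303]. Signals travel at speed 2.895, so data within |x - -8.172| ≤ 2.895·5 = 14.475 can reach the point.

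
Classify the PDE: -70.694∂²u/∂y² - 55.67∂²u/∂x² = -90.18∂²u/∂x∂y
Rewriting in standard form: -55.67∂²u/∂x² + 90.18∂²u/∂x∂y - 70.694∂²u/∂y² = 0. A = -55.67, B = 90.18, C = -70.694. Discriminant B² - 4AC = -7609.70752. Since -7609.70752 < 0, elliptic.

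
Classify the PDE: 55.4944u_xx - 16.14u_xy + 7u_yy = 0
A = 55.4944, B = -16.14, C = 7. Discriminant B² - 4AC = -1293.3436. Since -1293.3436 < 0, elliptic.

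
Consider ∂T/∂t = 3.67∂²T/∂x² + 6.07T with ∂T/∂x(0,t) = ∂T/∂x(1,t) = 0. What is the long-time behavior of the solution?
As t → ∞, T grows unboundedly. With Neumann BCs the constant mode has diffusion eigenvalue 0, so any r > 0 makes it grow like e^(6.07t); solution grows exponentially.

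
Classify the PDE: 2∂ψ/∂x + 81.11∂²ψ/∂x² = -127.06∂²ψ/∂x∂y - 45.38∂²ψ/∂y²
Rewriting in standard form: 81.11∂²ψ/∂x² + 127.06∂²ψ/∂x∂y + 45.38∂²ψ/∂y² + 2∂ψ/∂x = 0. A = 81.11, B = 127.06, C = 45.38. Discriminant B² - 4AC = 1421.1564. Since 1421.1564 > 0, hyperbolic.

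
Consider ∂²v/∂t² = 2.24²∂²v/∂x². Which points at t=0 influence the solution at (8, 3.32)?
Domain of dependence: [0.5632, 15.4368]. Signals travel at speed 2.24, so data within |x - 8| ≤ 2.24·3.32 = 7.4368 can reach the point.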